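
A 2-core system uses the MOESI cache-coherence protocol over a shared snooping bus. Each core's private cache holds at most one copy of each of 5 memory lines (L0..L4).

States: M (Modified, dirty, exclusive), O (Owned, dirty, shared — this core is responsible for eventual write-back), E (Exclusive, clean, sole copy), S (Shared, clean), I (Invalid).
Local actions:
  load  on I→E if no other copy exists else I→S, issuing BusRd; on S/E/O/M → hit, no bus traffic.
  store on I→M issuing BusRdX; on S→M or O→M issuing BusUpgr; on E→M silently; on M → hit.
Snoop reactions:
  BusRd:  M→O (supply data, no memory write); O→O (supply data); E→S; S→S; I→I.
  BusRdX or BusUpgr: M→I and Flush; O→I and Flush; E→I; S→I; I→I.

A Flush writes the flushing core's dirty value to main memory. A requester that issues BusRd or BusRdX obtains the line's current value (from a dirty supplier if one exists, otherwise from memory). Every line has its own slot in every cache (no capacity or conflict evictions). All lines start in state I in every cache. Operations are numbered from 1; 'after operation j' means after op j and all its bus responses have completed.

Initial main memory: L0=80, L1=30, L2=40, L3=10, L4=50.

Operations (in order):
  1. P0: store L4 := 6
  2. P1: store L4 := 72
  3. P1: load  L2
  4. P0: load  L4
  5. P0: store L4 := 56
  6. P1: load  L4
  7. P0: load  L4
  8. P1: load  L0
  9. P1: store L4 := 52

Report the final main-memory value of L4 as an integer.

memory[L4] = 56

  op1 P0: store L4 := 6 → M/I on L4; bus BusRdX; mem=50
  op2 P1: store L4 := 72 → I/M on L4; bus BusRdX Flush; mem=6
  op3 P1: load  L2 → I/E on L2; bus BusRd; mem=40
  op4 P0: load  L4 → S/O on L4; bus BusRd; mem=6
  op5 P0: store L4 := 56 → M/I on L4; bus BusUpgr Flush; mem=72
  op6 P1: load  L4 → O/S on L4; bus BusRd; mem=72
  op7 P0: load  L4 → O/S on L4; bus (none); mem=72
  op8 P1: load  L0 → I/E on L0; bus BusRd; mem=80
  op9 P1: store L4 := 52 → I/M on L4; bus BusUpgr Flush; mem=56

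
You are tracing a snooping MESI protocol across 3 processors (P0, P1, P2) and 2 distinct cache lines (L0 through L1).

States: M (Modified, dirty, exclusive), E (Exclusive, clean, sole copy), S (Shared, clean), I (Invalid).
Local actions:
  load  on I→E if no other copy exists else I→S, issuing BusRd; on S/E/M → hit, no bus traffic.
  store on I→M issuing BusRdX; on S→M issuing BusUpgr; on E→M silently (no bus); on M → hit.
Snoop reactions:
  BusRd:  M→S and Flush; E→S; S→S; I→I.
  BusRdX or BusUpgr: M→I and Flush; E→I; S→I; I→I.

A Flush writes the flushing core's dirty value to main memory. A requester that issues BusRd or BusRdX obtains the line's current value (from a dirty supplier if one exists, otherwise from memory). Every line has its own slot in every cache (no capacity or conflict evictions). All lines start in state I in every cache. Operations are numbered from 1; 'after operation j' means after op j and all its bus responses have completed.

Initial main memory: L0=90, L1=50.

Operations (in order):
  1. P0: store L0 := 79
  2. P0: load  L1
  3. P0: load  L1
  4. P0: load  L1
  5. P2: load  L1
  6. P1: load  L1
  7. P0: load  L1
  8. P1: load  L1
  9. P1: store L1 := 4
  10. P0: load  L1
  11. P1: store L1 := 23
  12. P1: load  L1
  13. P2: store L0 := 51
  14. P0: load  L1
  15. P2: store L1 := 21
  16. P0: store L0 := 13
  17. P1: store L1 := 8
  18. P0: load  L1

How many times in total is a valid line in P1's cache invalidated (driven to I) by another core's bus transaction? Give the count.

  op1 P0: store L0 := 79 → M/I/I on L0; bus BusRdX; mem=90
  op2 P0: load  L1 → E/I/I on L1; bus BusRd; mem=50
  op3 P0: load  L1 → E/I/I on L1; bus (none); mem=50
  op4 P0: load  L1 → E/I/I on L1; bus (none); mem=50
  op5 P2: load  L1 → S/I/S on L1; bus BusRd; mem=50
  op6 P1: load  L1 → S/S/S on L1; bus BusRd; mem=50
  op7 P0: load  L1 → S/S/S on L1; bus (none); mem=50
  op8 P1: load  L1 → S/S/S on L1; bus (none); mem=50
  op9 P1: store L1 := 4 → I/M/I on L1; bus BusUpgr; mem=50
  op10 P0: load  L1 → S/S/I on L1; bus BusRd Flush; mem=4
  op11 P1: store L1 := 23 → I/M/I on L1; bus BusUpgr; mem=4
  op12 P1: load  L1 → I/M/I on L1; bus (none); mem=4
  op13 P2: store L0 := 51 → I/I/M on L0; bus BusRdX Flush; mem=79
  op14 P0: load  L1 → S/S/I on L1; bus BusRd Flush; mem=23
  op15 P2: store L1 := 21 → I/I/M on L1; bus BusRdX; mem=23
  op16 P0: store L0 := 13 → M/I/I on L0; bus BusRdX Flush; mem=51
  op17 P1: store L1 := 8 → I/M/I on L1; bus BusRdX Flush; mem=21
  op18 P0: load  L1 → S/S/I on L1; bus BusRd Flush; mem=8

invalidations = 1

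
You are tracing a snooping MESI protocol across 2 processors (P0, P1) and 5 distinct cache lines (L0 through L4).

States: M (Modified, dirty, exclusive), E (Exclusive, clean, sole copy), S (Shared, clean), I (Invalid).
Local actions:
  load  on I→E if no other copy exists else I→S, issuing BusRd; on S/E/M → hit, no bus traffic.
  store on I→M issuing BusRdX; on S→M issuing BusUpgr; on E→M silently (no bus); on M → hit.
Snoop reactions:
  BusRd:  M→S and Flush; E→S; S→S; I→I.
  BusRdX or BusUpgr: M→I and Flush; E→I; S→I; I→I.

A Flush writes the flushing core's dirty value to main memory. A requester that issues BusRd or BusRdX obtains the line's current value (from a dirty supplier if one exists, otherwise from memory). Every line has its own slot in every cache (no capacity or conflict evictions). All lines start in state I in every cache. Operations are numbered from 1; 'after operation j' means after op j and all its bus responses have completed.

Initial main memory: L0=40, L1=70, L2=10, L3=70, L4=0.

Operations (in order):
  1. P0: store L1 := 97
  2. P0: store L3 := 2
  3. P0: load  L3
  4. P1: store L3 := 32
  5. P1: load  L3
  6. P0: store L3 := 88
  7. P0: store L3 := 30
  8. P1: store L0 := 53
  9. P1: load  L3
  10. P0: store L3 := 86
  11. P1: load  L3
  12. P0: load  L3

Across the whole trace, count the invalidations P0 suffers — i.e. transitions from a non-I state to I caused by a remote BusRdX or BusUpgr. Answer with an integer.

1. P0: store L1 := 97  bus=[BusRdX]  L1: P0=M P1=I  mem[L1]=70
2. P0: store L3 := 2  bus=[BusRdX]  L3: P0=M P1=I  mem[L3]=70
3. P0: load  L3  bus=[-]  L3: P0=M P1=I  mem[L3]=70
4. P1: store L3 := 32  bus=[BusRdX,Flush]  L3: P0=I P1=M  mem[L3]=2
5. P1: load  L3  bus=[-]  L3: P0=I P1=M  mem[L3]=2
6. P0: store L3 := 88  bus=[BusRdX,Flush]  L3: P0=M P1=I  mem[L3]=32
7. P0: store L3 := 30  bus=[-]  L3: P0=M P1=I  mem[L3]=32
8. P1: store L0 := 53  bus=[BusRdX]  L0: P0=I P1=M  mem[L0]=40
9. P1: load  L3  bus=[BusRd,Flush]  L3: P0=S P1=S  mem[L3]=30
10. P0: store L3 := 86  bus=[BusUpgr]  L3: P0=M P1=I  mem[L3]=30
11. P1: load  L3  bus=[BusRd,Flush]  L3: P0=S P1=S  mem[L3]=86
12. P0: load  L3  bus=[-]  L3: P0=S P1=S  mem[L3]=86

invalidations = 1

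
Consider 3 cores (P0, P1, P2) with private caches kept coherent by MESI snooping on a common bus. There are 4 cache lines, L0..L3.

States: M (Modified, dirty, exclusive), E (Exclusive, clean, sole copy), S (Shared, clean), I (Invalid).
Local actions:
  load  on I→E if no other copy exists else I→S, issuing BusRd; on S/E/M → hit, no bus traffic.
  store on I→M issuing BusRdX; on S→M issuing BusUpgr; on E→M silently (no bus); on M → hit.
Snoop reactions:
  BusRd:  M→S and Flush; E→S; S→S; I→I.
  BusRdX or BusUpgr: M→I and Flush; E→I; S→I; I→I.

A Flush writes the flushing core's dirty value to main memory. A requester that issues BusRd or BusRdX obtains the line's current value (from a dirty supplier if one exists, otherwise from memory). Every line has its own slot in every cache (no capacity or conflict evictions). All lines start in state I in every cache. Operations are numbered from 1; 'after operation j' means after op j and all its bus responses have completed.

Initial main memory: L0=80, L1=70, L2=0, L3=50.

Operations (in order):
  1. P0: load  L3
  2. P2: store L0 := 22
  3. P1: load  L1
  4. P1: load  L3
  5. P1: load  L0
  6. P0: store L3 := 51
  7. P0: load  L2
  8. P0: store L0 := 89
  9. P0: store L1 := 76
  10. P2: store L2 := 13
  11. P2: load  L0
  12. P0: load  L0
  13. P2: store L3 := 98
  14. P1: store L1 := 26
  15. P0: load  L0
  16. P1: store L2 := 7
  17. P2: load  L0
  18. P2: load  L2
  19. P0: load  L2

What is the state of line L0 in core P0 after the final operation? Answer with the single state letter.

state = S

  op1 P0: load  L3 → E/I/I on L3; bus BusRd; mem=50
  op2 P2: store L0 := 22 → I/I/M on L0; bus BusRdX; mem=80
  op3 P1: load  L1 → I/E/I on L1; bus BusRd; mem=70
  op4 P1: load  L3 → S/S/I on L3; bus BusRd; mem=50
  op5 P1: load  L0 → I/S/S on L0; bus BusRd Flush; mem=22
  op6 P0: store L3 := 51 → M/I/I on L3; bus BusUpgr; mem=50
  op7 P0: load  L2 → E/I/I on L2; bus BusRd; mem=0
  op8 P0: store L0 := 89 → M/I/I on L0; bus BusRdX; mem=22
  op9 P0: store L1 := 76 → M/I/I on L1; bus BusRdX; mem=70
  op10 P2: store L2 := 13 → I/I/M on L2; bus BusRdX; mem=0
  op11 P2: load  L0 → S/I/S on L0; bus BusRd Flush; mem=89
  op12 P0: load  L0 → S/I/S on L0; bus (none); mem=89
  op13 P2: store L3 := 98 → I/I/M on L3; bus BusRdX Flush; mem=51
  op14 P1: store L1 := 26 → I/M/I on L1; bus BusRdX Flush; mem=76
  op15 P0: load  L0 → S/I/S on L0; bus (none); mem=89
  op16 P1: store L2 := 7 → I/M/I on L2; bus BusRdX Flush; mem=13
  op17 P2: load  L0 → S/I/S on L0; bus (none); mem=89
  op18 P2: load  L2 → I/S/S on L2; bus BusRd Flush; mem=7
  op19 P0: load  L2 → S/S/S on L2; bus BusRd; mem=7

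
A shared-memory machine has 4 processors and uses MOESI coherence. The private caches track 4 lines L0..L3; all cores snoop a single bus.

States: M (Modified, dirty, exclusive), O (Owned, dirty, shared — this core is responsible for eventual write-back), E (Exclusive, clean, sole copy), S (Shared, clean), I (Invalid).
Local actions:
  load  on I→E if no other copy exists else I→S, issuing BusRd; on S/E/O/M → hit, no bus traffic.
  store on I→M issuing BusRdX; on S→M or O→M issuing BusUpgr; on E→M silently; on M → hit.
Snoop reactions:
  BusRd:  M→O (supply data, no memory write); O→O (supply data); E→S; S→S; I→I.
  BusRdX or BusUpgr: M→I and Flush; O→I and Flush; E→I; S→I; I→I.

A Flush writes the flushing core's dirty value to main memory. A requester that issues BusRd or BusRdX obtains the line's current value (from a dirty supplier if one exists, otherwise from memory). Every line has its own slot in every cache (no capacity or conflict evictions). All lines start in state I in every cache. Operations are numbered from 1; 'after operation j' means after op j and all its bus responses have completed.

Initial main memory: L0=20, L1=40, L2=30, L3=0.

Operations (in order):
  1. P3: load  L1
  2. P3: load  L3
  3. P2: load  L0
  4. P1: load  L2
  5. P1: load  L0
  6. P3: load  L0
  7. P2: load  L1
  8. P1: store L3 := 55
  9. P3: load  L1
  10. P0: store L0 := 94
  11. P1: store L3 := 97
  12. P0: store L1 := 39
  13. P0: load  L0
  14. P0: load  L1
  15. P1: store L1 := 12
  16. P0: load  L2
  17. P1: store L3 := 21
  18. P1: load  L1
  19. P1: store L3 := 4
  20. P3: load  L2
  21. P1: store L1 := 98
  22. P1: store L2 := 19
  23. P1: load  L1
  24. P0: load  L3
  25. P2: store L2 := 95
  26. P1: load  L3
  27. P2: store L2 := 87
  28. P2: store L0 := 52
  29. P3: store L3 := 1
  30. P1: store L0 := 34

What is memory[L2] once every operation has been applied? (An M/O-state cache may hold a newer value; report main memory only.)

1. P3: load  L1  bus=[BusRd]  L1: P0=I P1=I P2=I P3=E  mem[L1]=40
2. P3: load  L3  bus=[BusRd]  L3: P0=I P1=I P2=I P3=E  mem[L3]=0
3. P2: load  L0  bus=[BusRd]  L0: P0=I P1=I P2=E P3=I  mem[L0]=20
4. P1: load  L2  bus=[BusRd]  L2: P0=I P1=E P2=I P3=I  mem[L2]=30
5. P1: load  L0  bus=[BusRd]  L0: P0=I P1=S P2=S P3=I  mem[L0]=20
6. P3: load  L0  bus=[BusRd]  L0: P0=I P1=S P2=S P3=S  mem[L0]=20
7. P2: load  L1  bus=[BusRd]  L1: P0=I P1=I P2=S P3=S  mem[L1]=40
8. P1: store L3 := 55  bus=[BusRdX]  L3: P0=I P1=M P2=I P3=I  mem[L3]=0
9. P3: load  L1  bus=[-]  L1: P0=I P1=I P2=S P3=S  mem[L1]=40
10. P0: store L0 := 94  bus=[BusRdX]  L0: P0=M P1=I P2=I P3=I  mem[L0]=20
11. P1: store L3 := 97  bus=[-]  L3: P0=I P1=M P2=I P3=I  mem[L3]=0
12. P0: store L1 := 39  bus=[BusRdX]  L1: P0=M P1=I P2=I P3=I  mem[L1]=40
13. P0: load  L0  bus=[-]  L0: P0=M P1=I P2=I P3=I  mem[L0]=20
14. P0: load  L1  bus=[-]  L1: P0=M P1=I P2=I P3=I  mem[L1]=40
15. P1: store L1 := 12  bus=[BusRdX,Flush]  L1: P0=I P1=M P2=I P3=I  mem[L1]=39
16. P0: load  L2  bus=[BusRd]  L2: P0=S P1=S P2=I P3=I  mem[L2]=30
17. P1: store L3 := 21  bus=[-]  L3: P0=I P1=M P2=I P3=I  mem[L3]=0
18. P1: load  L1  bus=[-]  L1: P0=I P1=M P2=I P3=I  mem[L1]=39
19. P1: store L3 := 4  bus=[-]  L3: P0=I P1=M P2=I P3=I  mem[L3]=0
20. P3: load  L2  bus=[BusRd]  L2: P0=S P1=S P2=I P3=S  mem[L2]=30
21. P1: store L1 := 98  bus=[-]  L1: P0=I P1=M P2=I P3=I  mem[L1]=39
22. P1: store L2 := 19  bus=[BusUpgr]  L2: P0=I P1=M P2=I P3=I  mem[L2]=30
23. P1: load  L1  bus=[-]  L1: P0=I P1=M P2=I P3=I  mem[L1]=39
24. P0: load  L3  bus=[BusRd]  L3: P0=S P1=O P2=I P3=I  mem[L3]=0
25. P2: store L2 := 95  bus=[BusRdX,Flush]  L2: P0=I P1=I P2=M P3=I  mem[L2]=19
26. P1: load  L3  bus=[-]  L3: P0=S P1=O P2=I P3=I  mem[L3]=0
27. P2: store L2 := 87  bus=[-]  L2: P0=I P1=I P2=M P3=I  mem[L2]=19
28. P2: store L0 := 52  bus=[BusRdX,Flush]  L0: P0=I P1=I P2=M P3=I  mem[L0]=94
29. P3: store L3 := 1  bus=[BusRdX,Flush]  L3: P0=I P1=I P2=I P3=M  mem[L3]=4
30. P1: store L0 := 34  bus=[BusRdX,Flush]  L0: P0=I P1=M P2=I P3=I  mem[L0]=52

memory[L2] = 19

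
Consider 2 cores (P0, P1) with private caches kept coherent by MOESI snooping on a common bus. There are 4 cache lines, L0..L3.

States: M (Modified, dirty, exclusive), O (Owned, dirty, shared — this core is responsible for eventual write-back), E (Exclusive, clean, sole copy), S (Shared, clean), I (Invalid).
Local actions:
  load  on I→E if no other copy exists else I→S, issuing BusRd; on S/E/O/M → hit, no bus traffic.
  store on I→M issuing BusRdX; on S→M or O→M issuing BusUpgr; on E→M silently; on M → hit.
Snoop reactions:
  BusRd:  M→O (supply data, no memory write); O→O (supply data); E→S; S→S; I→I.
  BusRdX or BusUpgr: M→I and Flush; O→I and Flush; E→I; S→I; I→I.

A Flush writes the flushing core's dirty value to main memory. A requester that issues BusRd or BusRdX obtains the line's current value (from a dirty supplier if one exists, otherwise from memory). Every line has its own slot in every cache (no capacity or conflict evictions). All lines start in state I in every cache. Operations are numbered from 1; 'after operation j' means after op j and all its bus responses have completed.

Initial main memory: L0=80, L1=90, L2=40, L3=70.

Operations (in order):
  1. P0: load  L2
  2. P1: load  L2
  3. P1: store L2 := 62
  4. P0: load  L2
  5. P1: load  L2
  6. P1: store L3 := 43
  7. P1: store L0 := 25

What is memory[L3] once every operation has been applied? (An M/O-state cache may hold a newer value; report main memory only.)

step 1: P0: load  L2  ⟶  EI  (L2)  txn=BusRd  M[L2]=40
step 2: P1: load  L2  ⟶  SS  (L2)  txn=BusRd  M[L2]=40
step 3: P1: store L2 := 62  ⟶  IM  (L2)  txn=BusUpgr  M[L2]=40
step 4: P0: load  L2  ⟶  SO  (L2)  txn=BusRd  M[L2]=40
step 5: P1: load  L2  ⟶  SO  (L2)  txn=∅  M[L2]=40
step 6: P1: store L3 := 43  ⟶  IM  (L3)  txn=BusRdX  M[L3]=70
step 7: P1: store L0 := 25  ⟶  IM  (L0)  txn=BusRdX  M[L0]=80

memory[L3] = 70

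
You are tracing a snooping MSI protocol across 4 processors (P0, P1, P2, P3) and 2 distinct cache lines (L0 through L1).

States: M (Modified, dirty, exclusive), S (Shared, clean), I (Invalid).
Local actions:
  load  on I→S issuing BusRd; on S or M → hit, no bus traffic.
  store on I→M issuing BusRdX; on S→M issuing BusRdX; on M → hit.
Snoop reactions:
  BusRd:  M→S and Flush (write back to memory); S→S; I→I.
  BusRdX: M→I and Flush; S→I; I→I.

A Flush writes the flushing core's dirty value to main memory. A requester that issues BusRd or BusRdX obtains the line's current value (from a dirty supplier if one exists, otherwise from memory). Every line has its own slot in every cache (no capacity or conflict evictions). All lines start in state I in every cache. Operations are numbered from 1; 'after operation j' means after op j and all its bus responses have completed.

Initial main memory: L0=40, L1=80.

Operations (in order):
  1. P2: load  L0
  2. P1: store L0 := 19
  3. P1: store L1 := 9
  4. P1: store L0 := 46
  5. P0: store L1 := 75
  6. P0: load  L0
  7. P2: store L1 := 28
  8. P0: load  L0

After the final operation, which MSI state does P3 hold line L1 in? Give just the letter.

[1] P2: load  L0 | P0:I, P1:I, P2:S(40), P3:I | bus: BusRd
[2] P1: store L0 := 19 | P0:I, P1:M(19), P2:I, P3:I | bus: BusRdX
[3] P1: store L1 := 9 | P0:I, P1:M(9), P2:I, P3:I | bus: BusRdX
[4] P1: store L0 := 46 | P0:I, P1:M(46), P2:I, P3:I | bus: none
[5] P0: store L1 := 75 | P0:M(75), P1:I, P2:I, P3:I | bus: BusRdX,Flush
[6] P0: load  L0 | P0:S(46), P1:S(46), P2:I, P3:I | bus: BusRd,Flush
[7] P2: store L1 := 28 | P0:I, P1:I, P2:M(28), P3:I | bus: BusRdX,Flush
[8] P0: load  L0 | P0:S(46), P1:S(46), P2:I, P3:I | bus: none

state = I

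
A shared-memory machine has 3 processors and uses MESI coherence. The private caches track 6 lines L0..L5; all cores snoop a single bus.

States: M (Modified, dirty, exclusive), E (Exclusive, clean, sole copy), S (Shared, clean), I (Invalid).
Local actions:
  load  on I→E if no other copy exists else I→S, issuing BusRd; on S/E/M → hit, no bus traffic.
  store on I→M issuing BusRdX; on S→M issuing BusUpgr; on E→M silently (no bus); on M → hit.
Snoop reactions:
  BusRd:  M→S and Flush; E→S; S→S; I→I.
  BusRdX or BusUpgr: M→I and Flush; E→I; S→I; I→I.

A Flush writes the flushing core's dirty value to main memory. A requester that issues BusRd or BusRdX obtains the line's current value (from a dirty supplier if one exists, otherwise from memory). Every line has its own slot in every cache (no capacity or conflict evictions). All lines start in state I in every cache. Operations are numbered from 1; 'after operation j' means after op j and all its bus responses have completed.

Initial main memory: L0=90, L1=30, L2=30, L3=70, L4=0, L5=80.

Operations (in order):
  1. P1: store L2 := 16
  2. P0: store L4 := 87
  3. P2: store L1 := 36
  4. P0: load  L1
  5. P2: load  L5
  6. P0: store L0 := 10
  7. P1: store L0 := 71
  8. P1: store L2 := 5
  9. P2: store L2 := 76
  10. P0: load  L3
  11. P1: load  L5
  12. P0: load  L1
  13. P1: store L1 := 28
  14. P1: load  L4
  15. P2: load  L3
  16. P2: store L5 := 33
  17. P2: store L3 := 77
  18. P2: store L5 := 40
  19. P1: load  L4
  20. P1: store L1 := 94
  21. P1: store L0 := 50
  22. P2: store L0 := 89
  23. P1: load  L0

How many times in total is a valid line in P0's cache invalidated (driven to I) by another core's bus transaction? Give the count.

[1] P1: store L2 := 16 | P0:I, P1:M(16), P2:I | bus: BusRdX
[2] P0: store L4 := 87 | P0:M(87), P1:I, P2:I | bus: BusRdX
[3] P2: store L1 := 36 | P0:I, P1:I, P2:M(36) | bus: BusRdX
[4] P0: load  L1 | P0:S(36), P1:I, P2:S(36) | bus: BusRd,Flush
[5] P2: load  L5 | P0:I, P1:I, P2:E(80) | bus: BusRd
[6] P0: store L0 := 10 | P0:M(10), P1:I, P2:I | bus: BusRdX
[7] P1: store L0 := 71 | P0:I, P1:M(71), P2:I | bus: BusRdX,Flush
[8] P1: store L2 := 5 | P0:I, P1:M(5), P2:I | bus: none
[9] P2: store L2 := 76 | P0:I, P1:I, P2:M(76) | bus: BusRdX,Flush
[10] P0: load  L3 | P0:E(70), P1:I, P2:I | bus: BusRd
[11] P1: load  L5 | P0:I, P1:S(80), P2:S(80) | bus: BusRd
[12] P0: load  L1 | P0:S(36), P1:I, P2:S(36) | bus: none
[13] P1: store L1 := 28 | P0:I, P1:M(28), P2:I | bus: BusRdX
[14] P1: load  L4 | P0:S(87), P1:S(87), P2:I | bus: BusRd,Flush
[15] P2: load  L3 | P0:S(70), P1:I, P2:S(70) | bus: BusRd
[16] P2: store L5 := 33 | P0:I, P1:I, P2:M(33) | bus: BusUpgr
[17] P2: store L3 := 77 | P0:I, P1:I, P2:M(77) | bus: BusUpgr
[18] P2: store L5 := 40 | P0:I, P1:I, P2:M(40) | bus: none
[19] P1: load  L4 | P0:S(87), P1:S(87), P2:I | bus: none
[20] P1: store L1 := 94 | P0:I, P1:M(94), P2:I | bus: none
[21] P1: store L0 := 50 | P0:I, P1:M(50), P2:I | bus: none
[22] P2: store L0 := 89 | P0:I, P1:I, P2:M(89) | bus: BusRdX,Flush
[23] P1: load  L0 | P0:I, P1:S(89), P2:S(89) | bus: BusRd,Flush

invalidations = 3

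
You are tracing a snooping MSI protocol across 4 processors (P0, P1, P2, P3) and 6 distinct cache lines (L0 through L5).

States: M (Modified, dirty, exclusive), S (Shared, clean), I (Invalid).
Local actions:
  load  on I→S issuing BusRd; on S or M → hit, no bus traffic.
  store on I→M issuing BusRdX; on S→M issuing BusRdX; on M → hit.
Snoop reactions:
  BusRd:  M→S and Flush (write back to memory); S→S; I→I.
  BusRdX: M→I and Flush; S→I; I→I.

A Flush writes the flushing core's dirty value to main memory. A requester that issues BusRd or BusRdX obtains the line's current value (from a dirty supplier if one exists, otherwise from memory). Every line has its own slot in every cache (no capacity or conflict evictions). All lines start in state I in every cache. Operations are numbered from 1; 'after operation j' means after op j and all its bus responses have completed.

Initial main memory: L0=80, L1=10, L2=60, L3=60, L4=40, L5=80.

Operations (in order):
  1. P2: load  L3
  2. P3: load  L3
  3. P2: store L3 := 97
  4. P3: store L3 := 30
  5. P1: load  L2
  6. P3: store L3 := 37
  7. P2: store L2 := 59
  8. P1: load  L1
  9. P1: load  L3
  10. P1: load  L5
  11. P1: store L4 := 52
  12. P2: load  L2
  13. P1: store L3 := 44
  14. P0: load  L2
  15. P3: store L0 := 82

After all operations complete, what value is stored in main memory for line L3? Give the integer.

1. P2: load  L3  bus=[BusRd]  L3: P0=I P1=I P2=S P3=I  mem[L3]=60
2. P3: load  L3  bus=[BusRd]  L3: P0=I P1=I P2=S P3=S  mem[L3]=60
3. P2: store L3 := 97  bus=[BusRdX]  L3: P0=I P1=I P2=M P3=I  mem[L3]=60
4. P3: store L3 := 30  bus=[BusRdX,Flush]  L3: P0=I P1=I P2=I P3=M  mem[L3]=97
5. P1: load  L2  bus=[BusRd]  L2: P0=I P1=S P2=I P3=I  mem[L2]=60
6. P3: store L3 := 37  bus=[-]  L3: P0=I P1=I P2=I P3=M  mem[L3]=97
7. P2: store L2 := 59  bus=[BusRdX]  L2: P0=I P1=I P2=M P3=I  mem[L2]=60
8. P1: load  L1  bus=[BusRd]  L1: P0=I P1=S P2=I P3=I  mem[L1]=10
9. P1: load  L3  bus=[BusRd,Flush]  L3: P0=I P1=S P2=I P3=S  mem[L3]=37
10. P1: load  L5  bus=[BusRd]  L5: P0=I P1=S P2=I P3=I  mem[L5]=80
11. P1: store L4 := 52  bus=[BusRdX]  L4: P0=I P1=M P2=I P3=I  mem[L4]=40
12. P2: load  L2  bus=[-]  L2: P0=I P1=I P2=M P3=I  mem[L2]=60
13. P1: store L3 := 44  bus=[BusRdX]  L3: P0=I P1=M P2=I P3=I  mem[L3]=37
14. P0: load  L2  bus=[BusRd,Flush]  L2: P0=S P1=I P2=S P3=I  mem[L2]=59
15. P3: store L0 := 82  bus=[BusRdX]  L0: P0=I P1=I P2=I P3=M  mem[L0]=80

memory[L3] = 37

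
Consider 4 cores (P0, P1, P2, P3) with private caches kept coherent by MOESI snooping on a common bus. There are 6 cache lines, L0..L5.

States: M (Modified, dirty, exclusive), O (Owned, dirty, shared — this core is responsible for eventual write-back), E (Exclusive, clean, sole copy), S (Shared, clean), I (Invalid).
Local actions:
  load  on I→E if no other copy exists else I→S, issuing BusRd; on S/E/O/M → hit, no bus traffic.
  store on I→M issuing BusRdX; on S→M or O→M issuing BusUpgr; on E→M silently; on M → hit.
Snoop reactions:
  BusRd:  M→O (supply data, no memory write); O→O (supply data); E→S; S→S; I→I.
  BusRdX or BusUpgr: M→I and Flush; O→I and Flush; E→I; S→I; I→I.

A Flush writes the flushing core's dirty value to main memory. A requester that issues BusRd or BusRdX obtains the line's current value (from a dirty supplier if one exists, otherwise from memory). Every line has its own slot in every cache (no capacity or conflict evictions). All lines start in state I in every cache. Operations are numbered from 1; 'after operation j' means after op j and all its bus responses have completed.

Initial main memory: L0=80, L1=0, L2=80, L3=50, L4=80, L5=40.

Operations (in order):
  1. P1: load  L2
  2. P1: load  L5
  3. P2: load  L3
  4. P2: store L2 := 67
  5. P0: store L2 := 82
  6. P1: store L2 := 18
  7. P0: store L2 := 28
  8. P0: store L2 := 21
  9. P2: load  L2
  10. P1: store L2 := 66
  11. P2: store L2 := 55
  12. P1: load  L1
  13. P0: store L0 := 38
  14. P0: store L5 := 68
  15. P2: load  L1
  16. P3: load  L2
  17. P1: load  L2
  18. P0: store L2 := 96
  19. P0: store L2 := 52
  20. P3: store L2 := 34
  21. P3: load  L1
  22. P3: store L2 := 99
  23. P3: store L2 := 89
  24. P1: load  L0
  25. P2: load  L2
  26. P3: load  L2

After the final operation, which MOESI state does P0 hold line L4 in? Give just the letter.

state = I

step 1: P1: load  L2  ⟶  IEII  (L2)  txn=BusRd  M[L2]=80
step 2: P1: load  L5  ⟶  IEII  (L5)  txn=BusRd  M[L5]=40
step 3: P2: load  L3  ⟶  IIEI  (L3)  txn=BusRd  M[L3]=50
step 4: P2: store L2 := 67  ⟶  IIMI  (L2)  txn=BusRdX  M[L2]=80
step 5: P0: store L2 := 82  ⟶  MIII  (L2)  txn=BusRdX+Flush  M[L2]=67
step 6: P1: store L2 := 18  ⟶  IMII  (L2)  txn=BusRdX+Flush  M[L2]=82
step 7: P0: store L2 := 28  ⟶  MIII  (L2)  txn=BusRdX+Flush  M[L2]=18
step 8: P0: store L2 := 21  ⟶  MIII  (L2)  txn=∅  M[L2]=18
step 9: P2: load  L2  ⟶  OISI  (L2)  txn=BusRd  M[L2]=18
step 10: P1: store L2 := 66  ⟶  IMII  (L2)  txn=BusRdX+Flush  M[L2]=21
step 11: P2: store L2 := 55  ⟶  IIMI  (L2)  txn=BusRdX+Flush  M[L2]=66
step 12: P1: load  L1  ⟶  IEII  (L1)  txn=BusRd  M[L1]=0
step 13: P0: store L0 := 38  ⟶  MIII  (L0)  txn=BusRdX  M[L0]=80
step 14: P0: store L5 := 68  ⟶  MIII  (L5)  txn=BusRdX  M[L5]=40
step 15: P2: load  L1  ⟶  ISSI  (L1)  txn=BusRd  M[L1]=0
step 16: P3: load  L2  ⟶  IIOS  (L2)  txn=BusRd  M[L2]=66
step 17: P1: load  L2  ⟶  ISOS  (L2)  txn=BusRd  M[L2]=66
step 18: P0: store L2 := 96  ⟶  MIII  (L2)  txn=BusRdX+Flush  M[L2]=55
step 19: P0: store L2 := 52  ⟶  MIII  (L2)  txn=∅  M[L2]=55
step 20: P3: store L2 := 34  ⟶  IIIM  (L2)  txn=BusRdX+Flush  M[L2]=52
step 21: P3: load  L1  ⟶  ISSS  (L1)  txn=BusRd  M[L1]=0
step 22: P3: store L2 := 99  ⟶  IIIM  (L2)  txn=∅  M[L2]=52
step 23: P3: store L2 := 89  ⟶  IIIM  (L2)  txn=∅  M[L2]=52
step 24: P1: load  L0  ⟶  OSII  (L0)  txn=BusRd  M[L0]=80
step 25: P2: load  L2  ⟶  IISO  (L2)  txn=BusRd  M[L2]=52
step 26: P3: load  L2  ⟶  IISO  (L2)  txn=∅  M[L2]=52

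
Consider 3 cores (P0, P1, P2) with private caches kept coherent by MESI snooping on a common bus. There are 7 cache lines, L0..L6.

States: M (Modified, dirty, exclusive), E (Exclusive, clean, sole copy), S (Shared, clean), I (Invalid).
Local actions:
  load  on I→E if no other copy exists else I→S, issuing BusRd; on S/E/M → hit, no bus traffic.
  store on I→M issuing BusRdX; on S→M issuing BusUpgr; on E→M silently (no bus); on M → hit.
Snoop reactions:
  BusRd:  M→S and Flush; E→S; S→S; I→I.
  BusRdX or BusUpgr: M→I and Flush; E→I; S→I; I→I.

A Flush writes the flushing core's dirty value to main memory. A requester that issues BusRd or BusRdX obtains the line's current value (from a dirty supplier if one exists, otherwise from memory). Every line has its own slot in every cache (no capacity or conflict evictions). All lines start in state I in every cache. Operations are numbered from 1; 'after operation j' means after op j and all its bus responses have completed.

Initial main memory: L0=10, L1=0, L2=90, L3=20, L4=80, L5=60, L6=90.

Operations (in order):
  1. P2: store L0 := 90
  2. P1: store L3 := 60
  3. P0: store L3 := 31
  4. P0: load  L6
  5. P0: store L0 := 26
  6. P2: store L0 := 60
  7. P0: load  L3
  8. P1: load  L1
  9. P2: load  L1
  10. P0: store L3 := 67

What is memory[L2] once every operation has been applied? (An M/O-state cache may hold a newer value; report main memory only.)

  op1 P2: store L0 := 90 → I/I/M on L0; bus BusRdX; mem=10
  op2 P1: store L3 := 60 → I/M/I on L3; bus BusRdX; mem=20
  op3 P0: store L3 := 31 → M/I/I on L3; bus BusRdX Flush; mem=60
  op4 P0: load  L6 → E/I/I on L6; bus BusRd; mem=90
  op5 P0: store L0 := 26 → M/I/I on L0; bus BusRdX Flush; mem=90
  op6 P2: store L0 := 60 → I/I/M on L0; bus BusRdX Flush; mem=26
  op7 P0: load  L3 → M/I/I on L3; bus (none); mem=60
  op8 P1: load  L1 → I/E/I on L1; bus BusRd; mem=0
  op9 P2: load  L1 → I/S/S on L1; bus BusRd; mem=0
  op10 P0: store L3 := 67 → M/I/I on L3; bus (none); mem=60

memory[L2] = 90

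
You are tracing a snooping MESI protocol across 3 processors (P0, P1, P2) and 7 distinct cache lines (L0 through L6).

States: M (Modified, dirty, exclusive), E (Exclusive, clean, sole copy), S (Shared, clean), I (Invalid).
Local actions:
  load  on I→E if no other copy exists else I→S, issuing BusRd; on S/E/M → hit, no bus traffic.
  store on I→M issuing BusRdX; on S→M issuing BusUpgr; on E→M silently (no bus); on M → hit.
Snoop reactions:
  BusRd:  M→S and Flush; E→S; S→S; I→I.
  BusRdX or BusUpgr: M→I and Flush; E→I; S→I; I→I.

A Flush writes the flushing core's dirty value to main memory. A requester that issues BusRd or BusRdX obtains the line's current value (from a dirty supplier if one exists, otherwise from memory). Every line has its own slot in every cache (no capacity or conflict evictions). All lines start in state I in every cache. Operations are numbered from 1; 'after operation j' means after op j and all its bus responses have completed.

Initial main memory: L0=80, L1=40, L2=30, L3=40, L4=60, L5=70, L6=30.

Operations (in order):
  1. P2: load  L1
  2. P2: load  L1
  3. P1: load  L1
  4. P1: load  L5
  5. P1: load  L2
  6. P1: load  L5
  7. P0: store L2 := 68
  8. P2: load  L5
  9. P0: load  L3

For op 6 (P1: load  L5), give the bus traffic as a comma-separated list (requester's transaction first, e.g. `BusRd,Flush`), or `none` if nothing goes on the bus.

bus = none

  op1 P2: load  L1 → I/I/E on L1; bus BusRd; mem=40
  op2 P2: load  L1 → I/I/E on L1; bus (none); mem=40
  op3 P1: load  L1 → I/S/S on L1; bus BusRd; mem=40
  op4 P1: load  L5 → I/E/I on L5; bus BusRd; mem=70
  op5 P1: load  L2 → I/E/I on L2; bus BusRd; mem=30
  op6 P1: load  L5 → I/E/I on L5; bus (none); mem=70
  op7 P0: store L2 := 68 → M/I/I on L2; bus BusRdX; mem=30
  op8 P2: load  L5 → I/S/S on L5; bus BusRd; mem=70
  op9 P0: load  L3 → E/I/I on L3; bus BusRd; mem=40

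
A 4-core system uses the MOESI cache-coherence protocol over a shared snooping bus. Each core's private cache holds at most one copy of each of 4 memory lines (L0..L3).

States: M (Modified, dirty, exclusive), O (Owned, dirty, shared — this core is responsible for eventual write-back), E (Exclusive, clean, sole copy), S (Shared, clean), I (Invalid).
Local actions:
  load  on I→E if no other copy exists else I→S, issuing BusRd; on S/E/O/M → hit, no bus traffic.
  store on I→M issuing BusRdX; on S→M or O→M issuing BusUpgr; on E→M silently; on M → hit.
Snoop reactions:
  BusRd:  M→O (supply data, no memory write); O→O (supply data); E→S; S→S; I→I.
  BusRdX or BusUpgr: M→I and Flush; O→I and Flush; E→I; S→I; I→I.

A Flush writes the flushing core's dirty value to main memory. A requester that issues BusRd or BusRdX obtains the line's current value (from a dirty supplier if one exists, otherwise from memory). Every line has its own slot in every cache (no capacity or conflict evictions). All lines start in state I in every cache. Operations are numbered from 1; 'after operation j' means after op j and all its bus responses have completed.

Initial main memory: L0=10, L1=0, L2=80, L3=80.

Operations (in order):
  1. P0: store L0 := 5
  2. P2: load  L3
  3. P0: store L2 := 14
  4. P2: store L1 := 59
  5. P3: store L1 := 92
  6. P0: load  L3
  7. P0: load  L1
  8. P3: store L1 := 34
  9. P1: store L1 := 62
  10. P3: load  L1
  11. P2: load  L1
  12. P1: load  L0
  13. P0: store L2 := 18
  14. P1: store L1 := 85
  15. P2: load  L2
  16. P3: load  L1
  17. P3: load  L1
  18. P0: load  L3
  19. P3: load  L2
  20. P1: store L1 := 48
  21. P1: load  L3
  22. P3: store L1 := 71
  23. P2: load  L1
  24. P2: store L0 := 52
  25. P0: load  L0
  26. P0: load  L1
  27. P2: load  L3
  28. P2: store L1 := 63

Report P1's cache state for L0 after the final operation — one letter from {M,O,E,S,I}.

  op1 P0: store L0 := 5 → M/I/I/I on L0; bus BusRdX; mem=10
  op2 P2: load  L3 → I/I/E/I on L3; bus BusRd; mem=80
  op3 P0: store L2 := 14 → M/I/I/I on L2; bus BusRdX; mem=80
  op4 P2: store L1 := 59 → I/I/M/I on L1; bus BusRdX; mem=0
  op5 P3: store L1 := 92 → I/I/I/M on L1; bus BusRdX Flush; mem=59
  op6 P0: load  L3 → S/I/S/I on L3; bus BusRd; mem=80
  op7 P0: load  L1 → S/I/I/O on L1; bus BusRd; mem=59
  op8 P3: store L1 := 34 → I/I/I/M on L1; bus BusUpgr; mem=59
  op9 P1: store L1 := 62 → I/M/I/I on L1; bus BusRdX Flush; mem=34
  op10 P3: load  L1 → I/O/I/S on L1; bus BusRd; mem=34
  op11 P2: load  L1 → I/O/S/S on L1; bus BusRd; mem=34
  op12 P1: load  L0 → O/S/I/I on L0; bus BusRd; mem=10
  op13 P0: store L2 := 18 → M/I/I/I on L2; bus (none); mem=80
  op14 P1: store L1 := 85 → I/M/I/I on L1; bus BusUpgr; mem=34
  op15 P2: load  L2 → O/I/S/I on L2; bus BusRd; mem=80
  op16 P3: load  L1 → I/O/I/S on L1; bus BusRd; mem=34
  op17 P3: load  L1 → I/O/I/S on L1; bus (none); mem=34
  op18 P0: load  L3 → S/I/S/I on L3; bus (none); mem=80
  op19 P3: load  L2 → O/I/S/S on L2; bus BusRd; mem=80
  op20 P1: store L1 := 48 → I/M/I/I on L1; bus BusUpgr; mem=34
  op21 P1: load  L3 → S/S/S/I on L3; bus BusRd; mem=80
  op22 P3: store L1 := 71 → I/I/I/M on L1; bus BusRdX Flush; mem=48
  op23 P2: load  L1 → I/I/S/O on L1; bus BusRd; mem=48
  op24 P2: store L0 := 52 → I/I/M/I on L0; bus BusRdX Flush; mem=5
  op25 P0: load  L0 → S/I/O/I on L0; bus BusRd; mem=5
  op26 P0: load  L1 → S/I/S/O on L1; bus BusRd; mem=48
  op27 P2: load  L3 → S/S/S/I on L3; bus (none); mem=80
  op28 P2: store L1 := 63 → I/I/M/I on L1; bus BusUpgr Flush; mem=71

state = I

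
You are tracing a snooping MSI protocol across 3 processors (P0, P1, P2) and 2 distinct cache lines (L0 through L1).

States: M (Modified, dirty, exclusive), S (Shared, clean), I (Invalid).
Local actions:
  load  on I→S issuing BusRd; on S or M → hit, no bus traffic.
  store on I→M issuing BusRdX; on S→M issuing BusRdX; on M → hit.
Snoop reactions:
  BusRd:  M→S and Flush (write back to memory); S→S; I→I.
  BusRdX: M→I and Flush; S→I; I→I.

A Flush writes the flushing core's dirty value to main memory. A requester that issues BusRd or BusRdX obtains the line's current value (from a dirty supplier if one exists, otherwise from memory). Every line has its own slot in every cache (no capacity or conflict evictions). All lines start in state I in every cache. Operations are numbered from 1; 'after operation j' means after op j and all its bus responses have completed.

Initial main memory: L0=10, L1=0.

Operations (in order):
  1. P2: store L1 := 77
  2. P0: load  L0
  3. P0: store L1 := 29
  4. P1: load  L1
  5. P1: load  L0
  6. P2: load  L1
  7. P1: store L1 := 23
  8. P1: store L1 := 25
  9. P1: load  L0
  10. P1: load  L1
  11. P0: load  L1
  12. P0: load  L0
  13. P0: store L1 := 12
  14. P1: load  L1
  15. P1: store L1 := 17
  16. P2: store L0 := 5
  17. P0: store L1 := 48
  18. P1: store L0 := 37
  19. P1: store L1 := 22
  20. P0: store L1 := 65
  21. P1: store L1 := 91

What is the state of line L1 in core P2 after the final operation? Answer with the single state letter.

state = I

[1] P2: store L1 := 77 | P0:I, P1:I, P2:M(77) | bus: BusRdX
[2] P0: load  L0 | P0:S(10), P1:I, P2:I | bus: BusRd
[3] P0: store L1 := 29 | P0:M(29), P1:I, P2:I | bus: BusRdX,Flush
[4] P1: load  L1 | P0:S(29), P1:S(29), P2:I | bus: BusRd,Flush
[5] P1: load  L0 | P0:S(10), P1:S(10), P2:I | bus: BusRd
[6] P2: load  L1 | P0:S(29), P1:S(29), P2:S(29) | bus: BusRd
[7] P1: store L1 := 23 | P0:I, P1:M(23), P2:I | bus: BusRdX
[8] P1: store L1 := 25 | P0:I, P1:M(25), P2:I | bus: none
[9] P1: load  L0 | P0:S(10), P1:S(10), P2:I | bus: none
[10] P1: load  L1 | P0:I, P1:M(25), P2:I | bus: none
[11] P0: load  L1 | P0:S(25), P1:S(25), P2:I | bus: BusRd,Flush
[12] P0: load  L0 | P0:S(10), P1:S(10), P2:I | bus: none
[13] P0: store L1 := 12 | P0:M(12), P1:I, P2:I | bus: BusRdX
[14] P1: load  L1 | P0:S(12), P1:S(12), P2:I | bus: BusRd,Flush
[15] P1: store L1 := 17 | P0:I, P1:M(17), P2:I | bus: BusRdX
[16] P2: store L0 := 5 | P0:I, P1:I, P2:M(5) | bus: BusRdX
[17] P0: store L1 := 48 | P0:M(48), P1:I, P2:I | bus: BusRdX,Flush
[18] P1: store L0 := 37 | P0:I, P1:M(37), P2:I | bus: BusRdX,Flush
[19] P1: store L1 := 22 | P0:I, P1:M(22), P2:I | bus: BusRdX,Flush
[20] P0: store L1 := 65 | P0:M(65), P1:I, P2:I | bus: BusRdX,Flush
[21] P1: store L1 := 91 | P0:I, P1:M(91), P2:I | bus: BusRdX,Flush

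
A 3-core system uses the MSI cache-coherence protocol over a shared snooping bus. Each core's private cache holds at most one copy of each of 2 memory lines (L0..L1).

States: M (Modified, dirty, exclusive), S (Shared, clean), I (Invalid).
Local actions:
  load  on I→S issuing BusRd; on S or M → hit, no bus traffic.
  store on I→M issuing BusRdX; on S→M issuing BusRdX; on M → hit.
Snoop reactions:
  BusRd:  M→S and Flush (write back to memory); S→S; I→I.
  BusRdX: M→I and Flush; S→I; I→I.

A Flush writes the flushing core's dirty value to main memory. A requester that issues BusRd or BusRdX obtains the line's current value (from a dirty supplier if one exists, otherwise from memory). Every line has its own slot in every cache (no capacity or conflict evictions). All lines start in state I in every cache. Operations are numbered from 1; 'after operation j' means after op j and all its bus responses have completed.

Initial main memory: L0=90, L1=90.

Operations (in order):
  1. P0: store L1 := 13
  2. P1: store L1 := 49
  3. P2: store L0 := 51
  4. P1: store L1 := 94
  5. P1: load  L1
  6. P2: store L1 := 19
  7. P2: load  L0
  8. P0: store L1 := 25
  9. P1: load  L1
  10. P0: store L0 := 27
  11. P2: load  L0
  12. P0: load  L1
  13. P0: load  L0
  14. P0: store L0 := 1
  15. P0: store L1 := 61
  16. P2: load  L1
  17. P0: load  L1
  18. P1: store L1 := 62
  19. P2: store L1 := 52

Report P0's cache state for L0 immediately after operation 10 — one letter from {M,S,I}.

state = M

[1] P0: store L1 := 13 | P0:M(13), P1:I, P2:I | bus: BusRdX
[2] P1: store L1 := 49 | P0:I, P1:M(49), P2:I | bus: BusRdX,Flush
[3] P2: store L0 := 51 | P0:I, P1:I, P2:M(51) | bus: BusRdX
[4] P1: store L1 := 94 | P0:I, P1:M(94), P2:I | bus: none
[5] P1: load  L1 | P0:I, P1:M(94), P2:I | bus: none
[6] P2: store L1 := 19 | P0:I, P1:I, P2:M(19) | bus: BusRdX,Flush
[7] P2: load  L0 | P0:I, P1:I, P2:M(51) | bus: none
[8] P0: store L1 := 25 | P0:M(25), P1:I, P2:I | bus: BusRdX,Flush
[9] P1: load  L1 | P0:S(25), P1:S(25), P2:I | bus: BusRd,Flush
[10] P0: store L0 := 27 | P0:M(27), P1:I, P2:I | bus: BusRdX,Flush
[11] P2: load  L0 | P0:S(27), P1:I, P2:S(27) | bus: BusRd,Flush
[12] P0: load  L1 | P0:S(25), P1:S(25), P2:I | bus: none
[13] P0: load  L0 | P0:S(27), P1:I, P2:S(27) | bus: none
[14] P0: store L0 := 1 | P0:M(1), P1:I, P2:I | bus: BusRdX
[15] P0: store L1 := 61 | P0:M(61), P1:I, P2:I | bus: BusRdX
[16] P2: load  L1 | P0:S(61), P1:I, P2:S(61) | bus: BusRd,Flush
[17] P0: load  L1 | P0:S(61), P1:I, P2:S(61) | bus: none
[18] P1: store L1 := 62 | P0:I, P1:M(62), P2:I | bus: BusRdX
[19] P2: store L1 := 52 | P0:I, P1:I, P2:M(52) | bus: BusRdX,Flush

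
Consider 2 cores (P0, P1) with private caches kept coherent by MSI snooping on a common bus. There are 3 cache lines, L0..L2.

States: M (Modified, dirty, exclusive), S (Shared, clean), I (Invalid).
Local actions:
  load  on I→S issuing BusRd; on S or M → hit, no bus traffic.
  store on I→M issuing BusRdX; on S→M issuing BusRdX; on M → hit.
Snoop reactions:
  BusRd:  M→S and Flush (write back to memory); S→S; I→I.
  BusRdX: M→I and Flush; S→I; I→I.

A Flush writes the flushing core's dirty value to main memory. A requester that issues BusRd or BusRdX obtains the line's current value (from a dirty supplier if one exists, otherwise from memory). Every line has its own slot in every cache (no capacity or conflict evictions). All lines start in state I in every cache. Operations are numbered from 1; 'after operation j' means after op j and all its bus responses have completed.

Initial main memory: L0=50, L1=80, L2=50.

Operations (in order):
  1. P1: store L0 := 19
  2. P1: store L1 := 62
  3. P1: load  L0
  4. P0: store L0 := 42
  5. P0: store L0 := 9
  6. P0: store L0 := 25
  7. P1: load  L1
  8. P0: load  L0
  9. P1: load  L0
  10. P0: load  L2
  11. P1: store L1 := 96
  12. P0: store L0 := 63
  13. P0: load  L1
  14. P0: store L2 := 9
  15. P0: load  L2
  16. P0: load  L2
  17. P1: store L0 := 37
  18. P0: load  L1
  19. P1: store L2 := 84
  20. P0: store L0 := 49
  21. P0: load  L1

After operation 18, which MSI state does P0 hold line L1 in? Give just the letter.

  op1 P1: store L0 := 19 → I/M on L0; bus BusRdX; mem=50
  op2 P1: store L1 := 62 → I/M on L1; bus BusRdX; mem=80
  op3 P1: load  L0 → I/M on L0; bus (none); mem=50
  op4 P0: store L0 := 42 → M/I on L0; bus BusRdX Flush; mem=19
  op5 P0: store L0 := 9 → M/I on L0; bus (none); mem=19
  op6 P0: store L0 := 25 → M/I on L0; bus (none); mem=19
  op7 P1: load  L1 → I/M on L1; bus (none); mem=80
  op8 P0: load  L0 → M/I on L0; bus (none); mem=19
  op9 P1: load  L0 → S/S on L0; bus BusRd Flush; mem=25
  op10 P0: load  L2 → S/I on L2; bus BusRd; mem=50
  op11 P1: store L1 := 96 → I/M on L1; bus (none); mem=80
  op12 P0: store L0 := 63 → M/I on L0; bus BusRdX; mem=25
  op13 P0: load  L1 → S/S on L1; bus BusRd Flush; mem=96
  op14 P0: store L2 := 9 → M/I on L2; bus BusRdX; mem=50
  op15 P0: load  L2 → M/I on L2; bus (none); mem=50
  op16 P0: load  L2 → M/I on L2; bus (none); mem=50
  op17 P1: store L0 := 37 → I/M on L0; bus BusRdX Flush; mem=63
  op18 P0: load  L1 → S/S on L1; bus (none); mem=96
  op19 P1: store L2 := 84 → I/M on L2; bus BusRdX Flush; mem=9
  op20 P0: store L0 := 49 → M/I on L0; bus BusRdX Flush; mem=37
  op21 P0: load  L1 → S/S on L1; bus (none); mem=96

state = S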